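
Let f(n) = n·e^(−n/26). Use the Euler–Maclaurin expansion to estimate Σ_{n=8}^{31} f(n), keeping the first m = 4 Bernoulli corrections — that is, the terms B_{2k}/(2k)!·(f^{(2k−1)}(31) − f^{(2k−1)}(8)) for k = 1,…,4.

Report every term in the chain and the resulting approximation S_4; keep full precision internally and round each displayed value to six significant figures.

S_4 ≈ 207.646

Integral: ∫_8^31 x·e^(−x/26) dx = 200.048.
Boundary: ½(f(8) + f(31)) = ½(5.88113 + 9.40912) = 7.64513.
Running total after boundary: 207.694.
Order-1 term: 1/12 · (-0.0583692 − 0.508944) = -0.0472761.
After k=1: 207.646.
Order-2 term: −1/720 · (0.000811643 − 0.00292785) = 2.93918e-06.
After k=2: 207.646.
Order-3 term: 1/30240 · (2.52904e-06 − 7.54856e-06) = -1.65989e-10.
After k=3: 207.646.
Order-4 term: −1/1209600 · (5.70625e-09 − 1.59260e-08) = 8.44887e-15.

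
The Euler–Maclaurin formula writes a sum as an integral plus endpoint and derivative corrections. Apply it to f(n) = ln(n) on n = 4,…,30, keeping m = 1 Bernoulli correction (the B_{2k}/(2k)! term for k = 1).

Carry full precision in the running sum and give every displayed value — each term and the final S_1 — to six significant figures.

S_1 ≈ 72.8664

Integral: ∫_4^30 ln(x) dx = 70.4907.
Endpoint term: (f(4) + f(30))/2 = (1.38629 + 3.40120)/2 = 2.39375.
Running total after boundary: 72.8845.
Order-1 term: 1/12 · (0.0333333 − 0.250000) = -0.0180556.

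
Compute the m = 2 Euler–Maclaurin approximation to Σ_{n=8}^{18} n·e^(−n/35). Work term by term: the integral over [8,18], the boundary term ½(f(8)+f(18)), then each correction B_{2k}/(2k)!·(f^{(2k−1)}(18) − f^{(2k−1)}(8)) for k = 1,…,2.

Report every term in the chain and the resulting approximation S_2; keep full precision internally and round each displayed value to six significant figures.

Integral: ∫_8^18 x·e^(−x/35) dx = 88.3270.
½[f(8) + f(18)] = ½[6.36536 + 10.7627] = 8.56403.
Running total after boundary: 96.8910.
Order-1 term: 1/12 · (0.290422 − 0.613802) = -0.0269484.
Partial sum through k=1: 96.8640.
Order-2 term: −1/720 · (0.00121329 − 0.00180012) = 8.15039e-07.

S_2 ≈ 96.8640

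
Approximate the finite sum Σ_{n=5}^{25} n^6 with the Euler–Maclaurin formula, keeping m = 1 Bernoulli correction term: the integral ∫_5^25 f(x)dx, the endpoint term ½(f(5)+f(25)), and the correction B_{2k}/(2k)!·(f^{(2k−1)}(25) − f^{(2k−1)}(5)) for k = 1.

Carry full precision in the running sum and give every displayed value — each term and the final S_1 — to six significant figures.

∫_5^25 x^6 dx evaluates to 8.71920e+08.
½[f(5) + f(25)] = ½[15625.0 + 2.44141e+08] = 1.22078e+08.
So far: 9.93998e+08.
Order-1 term: 1/12 · (5.85938e+07 − 18750.0) = 4.88125e+06.

S_1 ≈ 9.98879e+08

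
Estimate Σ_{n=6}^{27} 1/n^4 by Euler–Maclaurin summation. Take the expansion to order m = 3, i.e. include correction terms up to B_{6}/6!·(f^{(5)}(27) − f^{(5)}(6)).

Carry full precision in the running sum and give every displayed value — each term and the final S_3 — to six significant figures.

The integral term ∫_6^27 1/x^4 dx = 0.00152627.
Endpoint term: (f(6) + f(27))/2 = (0.000771605 + 1.88168e-06)/2 = 0.000386743.
Running total after boundary: 0.00191302.
Correction k=1: B_{2}/2! · (f^{(1)}(27) − f^{(1)}(6)) = 1/12 · (-2.78767e-07 − (-0.000514403)) = 4.28437e-05.
Running total after k=1: 0.00195586.
Correction k=2: B_{4}/4! · (f^{(3)}(27) − f^{(3)}(6)) = −1/720 · (-1.14719e-08 − (-0.000428669)) = -5.95358e-07.
Running total after k=2: 0.00195527.
Correction k=3: B_{6}/6! · (f^{(5)}(27) − f^{(5)}(6)) = 1/30240 · (-8.81242e-10 − (-0.000666819)) = 2.20509e-08.

S_3 ≈ 0.00195529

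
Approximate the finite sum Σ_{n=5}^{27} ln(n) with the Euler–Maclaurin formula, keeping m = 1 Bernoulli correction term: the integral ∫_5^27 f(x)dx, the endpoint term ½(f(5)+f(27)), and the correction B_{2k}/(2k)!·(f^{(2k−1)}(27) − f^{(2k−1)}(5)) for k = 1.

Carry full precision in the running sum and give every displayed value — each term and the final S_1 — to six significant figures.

The integral term ∫_5^27 ln(x) dx = 58.9404.
Endpoint term: (f(5) + f(27))/2 = (1.60944 + 3.29584)/2 = 2.45264.
Running total after boundary: 61.3930.
Order-1 term: 1/12 · (0.0370370 − 0.200000) = -0.0135802.

S_1 ≈ 61.3795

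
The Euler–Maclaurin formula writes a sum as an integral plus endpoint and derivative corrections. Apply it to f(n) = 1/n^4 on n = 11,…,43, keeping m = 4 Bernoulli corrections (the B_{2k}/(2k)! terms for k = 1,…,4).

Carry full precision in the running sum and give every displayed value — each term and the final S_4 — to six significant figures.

Integral: ∫_11^43 1/x^4 dx = 0.000246246.
Endpoint term: (f(11) + f(43))/2 = (6.83013e-05 + 2.92500e-07)/2 = 3.42969e-05.
Running total after boundary: 0.000280543.
Correction k=1: B_{2}/2! · (f^{(1)}(43) − f^{(1)}(11)) = 1/12 · (-2.72093e-08 − (-2.48369e-05)) = 2.06747e-06.
After k=1: 0.000282610.
Correction k=2: B_{4}/4! · (f^{(3)}(43) − f^{(3)}(11)) = −1/720 · (-4.41471e-10 − (-6.15790e-06)) = -8.55202e-09.
After k=2: 0.000282602.
Correction k=3: B_{6}/6! · (f^{(5)}(43) − f^{(5)}(11)) = 1/30240 · (-1.33707e-11 − (-2.84994e-06)) = 9.42435e-11.
After k=3: 0.000282602.
Correction k=4: B_{8}/8! · (f^{(7)}(43) − f^{(7)}(11)) = −1/1209600 · (-6.50817e-13 − (-2.11979e-06)) = -1.75247e-12.

S_4 ≈ 0.000282602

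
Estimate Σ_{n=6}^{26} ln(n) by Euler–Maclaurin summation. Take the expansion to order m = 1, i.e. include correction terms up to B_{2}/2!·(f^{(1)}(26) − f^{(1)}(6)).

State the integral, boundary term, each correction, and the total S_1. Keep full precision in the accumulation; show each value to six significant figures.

S_1 ≈ 56.4742

∫_6^26 ln(x) dx evaluates to 53.9600.
½[f(6) + f(26)] = ½[1.79176 + 3.25810] = 2.52493.
Running total after boundary: 56.4849.
Correction k=1: B_{2}/2! · (f^{(1)}(26) − f^{(1)}(6)) = 1/12 · (0.0384615 − 0.166667) = -0.0106838.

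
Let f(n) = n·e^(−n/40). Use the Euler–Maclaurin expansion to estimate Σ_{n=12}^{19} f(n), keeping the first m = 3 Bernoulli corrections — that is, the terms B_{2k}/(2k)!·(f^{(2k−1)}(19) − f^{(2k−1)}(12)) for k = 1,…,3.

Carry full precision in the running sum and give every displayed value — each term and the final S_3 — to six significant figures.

S_3 ≈ 83.5900

∫_12^19 x·e^(−x/40) dx evaluates to 73.2532.
½[f(12) + f(19)] = ½[8.88982 + 11.8158] = 10.3528.
Integral + boundary = 83.6060.
Order-1 term: 1/12 · (0.326490 − 0.518573) = -0.0160069.
Running total after k=1: 83.5900.
Order-2 term: −1/720 · (0.000981412 − 0.00125013) = 3.73220e-07.
Running total after k=2: 83.5900.
Order-3 term: 1/30240 · (1.09923e-06 − 1.36010e-06) = -8.62651e-12.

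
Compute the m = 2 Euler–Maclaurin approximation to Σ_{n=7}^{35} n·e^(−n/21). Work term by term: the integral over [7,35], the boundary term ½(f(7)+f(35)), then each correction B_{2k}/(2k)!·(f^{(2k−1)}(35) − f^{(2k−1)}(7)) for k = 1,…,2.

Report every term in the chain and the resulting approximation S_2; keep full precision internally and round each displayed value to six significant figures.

Integral: ∫_7^35 x·e^(−x/21) dx = 199.203.
Endpoint term: (f(7) + f(35))/2 = (5.01572 + 6.61065)/2 = 5.81318.
So far: 205.016.
Order-1 term: 1/12 · (-0.125917 − 0.477688) = -0.0503004.
Running total after k=1: 204.966.
Order-2 term: −1/720 · (0.000571052 − 0.00433277) = 5.22460e-06.

S_2 ≈ 204.966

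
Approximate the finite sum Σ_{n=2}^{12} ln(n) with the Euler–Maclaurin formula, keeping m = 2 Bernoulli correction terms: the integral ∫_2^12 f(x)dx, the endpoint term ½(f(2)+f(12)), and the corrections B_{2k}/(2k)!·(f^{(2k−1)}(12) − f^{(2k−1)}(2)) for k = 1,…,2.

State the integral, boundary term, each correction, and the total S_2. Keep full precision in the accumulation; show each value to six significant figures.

∫_2^12 ln(x) dx evaluates to 18.4326.
Endpoint term: (f(2) + f(12))/2 = (0.693147 + 2.48491)/2 = 1.58903.
So far: 20.0216.
Correction k=1: B_{2}/2! · (f^{(1)}(12) − f^{(1)}(2)) = 1/12 · (0.0833333 − 0.500000) = -0.0347222.
Running total after k=1: 19.9869.
Correction k=2: B_{4}/4! · (f^{(3)}(12) − f^{(3)}(2)) = −1/720 · (0.00115741 − 0.250000) = 0.000345615.

S_2 ≈ 19.9872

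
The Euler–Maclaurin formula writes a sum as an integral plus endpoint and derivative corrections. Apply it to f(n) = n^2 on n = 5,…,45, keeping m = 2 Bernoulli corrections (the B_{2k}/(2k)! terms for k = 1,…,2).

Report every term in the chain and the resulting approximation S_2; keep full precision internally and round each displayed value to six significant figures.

∫_5^45 x^2 dx evaluates to 30333.3.
Endpoint term: (f(5) + f(45))/2 = (25.0000 + 2025.00)/2 = 1025.00.
Running total after boundary: 31358.3.
Order-1 term: 1/12 · (90.0000 − 10.0000) = 6.66667.
After k=1: 31365.0.
Order-2 term: −1/720 · (0.00000 − 0.00000) = 0.00000.

S_2 ≈ 31365.0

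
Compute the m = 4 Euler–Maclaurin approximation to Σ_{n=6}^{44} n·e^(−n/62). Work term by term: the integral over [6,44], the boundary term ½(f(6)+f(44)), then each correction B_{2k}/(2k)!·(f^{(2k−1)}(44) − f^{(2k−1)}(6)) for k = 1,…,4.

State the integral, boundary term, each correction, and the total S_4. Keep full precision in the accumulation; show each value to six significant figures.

Integral: ∫_6^44 x·e^(−x/62) dx = 594.992.
½[f(6) + f(44)] = ½[5.44657 + 21.6393] = 13.5429.
Integral + boundary = 608.535.
k=1: B_{2}/(2)! × [f^{(1)}(44) − f^{(1)}(6)] = 1/12 × (0.142781 − 0.819913) = -0.0564276.
Running total after k=1: 608.479.
k=2: B_{4}/(4)! × [f^{(3)}(44) − f^{(3)}(6)] = −1/720 × (0.000293025 − 0.000685597) = 5.45239e-07.
Running total after k=2: 608.479.
k=3: B_{6}/(6)! × [f^{(5)}(44) − f^{(5)}(6)] = 1/30240 × (1.42795e-07 − 3.01222e-07) = -5.23897e-12.
Running total after k=3: 608.479.
k=4: B_{8}/(8)! × [f^{(7)}(44) − f^{(7)}(6)] = −1/1209600 × (5.44645e-11 − 1.10325e-10) = 4.61808e-17.

S_4 ≈ 608.479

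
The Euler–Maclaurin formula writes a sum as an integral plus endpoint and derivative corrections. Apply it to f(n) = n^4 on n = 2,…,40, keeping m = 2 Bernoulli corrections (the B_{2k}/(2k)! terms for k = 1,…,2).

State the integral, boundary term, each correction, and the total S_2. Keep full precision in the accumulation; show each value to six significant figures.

S_2 ≈ 2.17813e+07

∫_2^40 x^4 dx evaluates to 2.04800e+07.
Endpoint term: (f(2) + f(40))/2 = (16.0000 + 2.56000e+06)/2 = 1.28001e+06.
Running total after boundary: 2.17600e+07.
Order-1 term: 1/12 · (256000 − 32.0000) = 21330.7.
After k=1: 2.17813e+07.
Order-2 term: −1/720 · (960.000 − 48.0000) = -1.26667.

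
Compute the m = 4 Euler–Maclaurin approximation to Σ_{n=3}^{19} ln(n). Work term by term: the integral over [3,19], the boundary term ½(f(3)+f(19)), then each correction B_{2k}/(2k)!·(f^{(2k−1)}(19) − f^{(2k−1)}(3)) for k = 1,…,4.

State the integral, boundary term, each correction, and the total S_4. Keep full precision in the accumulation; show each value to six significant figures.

The integral term ∫_3^19 ln(x) dx = 36.6485.
Endpoint term: (f(3) + f(19))/2 = (1.09861 + 2.94444)/2 = 2.02153.
Integral + boundary = 38.6700.
Correction k=1: B_{2}/2! · (f^{(1)}(19) − f^{(1)}(3)) = 1/12 · (0.0526316 − 0.333333) = -0.0233918.
Partial sum through k=1: 38.6466.
Correction k=2: B_{4}/4! · (f^{(3)}(19) − f^{(3)}(3)) = −1/720 · (0.000291588 − 0.0740741) = 0.000102476.
Partial sum through k=2: 38.6467.
Correction k=3: B_{6}/6! · (f^{(5)}(19) − f^{(5)}(3)) = 1/30240 · (9.69267e-06 − 0.0987654) = -3.26573e-06.
Partial sum through k=3: 38.6467.
Correction k=4: B_{8}/8! · (f^{(7)}(19) − f^{(7)}(3)) = −1/1209600 · (8.05485e-07 − 0.329218) = 2.72170e-07.

S_4 ≈ 38.6467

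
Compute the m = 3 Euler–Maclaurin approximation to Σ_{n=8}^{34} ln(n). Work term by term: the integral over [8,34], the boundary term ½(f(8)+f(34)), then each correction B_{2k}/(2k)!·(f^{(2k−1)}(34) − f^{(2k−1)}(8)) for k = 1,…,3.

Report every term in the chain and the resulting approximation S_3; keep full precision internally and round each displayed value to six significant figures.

Integral: ∫_8^34 ln(x) dx = 77.2607.
Endpoint term: (f(8) + f(34))/2 = (2.07944 + 3.52636)/2 = 2.80290.
Integral + boundary = 80.0636.
Order-1 term: 1/12 · (0.0294118 − 0.125000) = -0.00796569.
After k=1: 80.0557.
Order-2 term: −1/720 · (5.08854e-05 − 0.00390625) = 5.35467e-06.
After k=2: 80.0557.
Order-3 term: 1/30240 · (5.28222e-07 − 0.000732422) = -2.42028e-08.

S_3 ≈ 80.0557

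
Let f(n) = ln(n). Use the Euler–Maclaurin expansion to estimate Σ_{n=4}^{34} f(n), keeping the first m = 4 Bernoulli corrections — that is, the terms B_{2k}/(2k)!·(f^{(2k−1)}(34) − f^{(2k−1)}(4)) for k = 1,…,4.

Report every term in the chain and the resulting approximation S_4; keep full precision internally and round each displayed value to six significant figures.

S_4 ≈ 86.7891

The integral term ∫_4^34 ln(x) dx = 84.3511.
Endpoint term: (f(4) + f(34))/2 = (1.38629 + 3.52636)/2 = 2.45633.
Running total after boundary: 86.8074.
Correction k=1: B_{2}/2! · (f^{(1)}(34) − f^{(1)}(4)) = 1/12 · (0.0294118 − 0.250000) = -0.0183824.
Partial sum through k=1: 86.7890.
Correction k=2: B_{4}/4! · (f^{(3)}(34) − f^{(3)}(4)) = −1/720 · (5.08854e-05 − 0.0312500) = 4.33321e-05.
Partial sum through k=2: 86.7891.
Correction k=3: B_{6}/6! · (f^{(5)}(34) − f^{(5)}(4)) = 1/30240 · (5.28222e-07 − 0.0234375) = -7.75032e-07.
Partial sum through k=3: 86.7891.
Correction k=4: B_{8}/8! · (f^{(7)}(34) − f^{(7)}(4)) = −1/1209600 · (1.37082e-08 − 0.0439453) = 3.63304e-08.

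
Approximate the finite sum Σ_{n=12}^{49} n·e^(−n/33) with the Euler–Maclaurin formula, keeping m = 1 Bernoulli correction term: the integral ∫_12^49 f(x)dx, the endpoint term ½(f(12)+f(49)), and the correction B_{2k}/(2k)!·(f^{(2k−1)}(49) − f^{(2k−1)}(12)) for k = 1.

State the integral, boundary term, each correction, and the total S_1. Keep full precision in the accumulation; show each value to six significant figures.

Integral: ∫_12^49 x·e^(−x/33) dx = 419.281.
½[f(12) + f(49)] = ½[8.34173 + 11.1003] = 9.72101.
Running total after boundary: 429.002.
Correction k=1: B_{2}/2! · (f^{(1)}(49) − f^{(1)}(12)) = 1/12 · (-0.109836 − 0.442364) = -0.0460167.

S_1 ≈ 428.956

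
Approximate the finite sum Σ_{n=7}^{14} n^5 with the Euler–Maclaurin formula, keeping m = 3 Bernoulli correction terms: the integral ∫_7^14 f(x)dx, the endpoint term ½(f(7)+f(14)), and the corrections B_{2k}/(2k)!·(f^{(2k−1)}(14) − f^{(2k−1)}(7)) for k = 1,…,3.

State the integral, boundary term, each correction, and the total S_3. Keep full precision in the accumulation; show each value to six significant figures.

∫_7^14 x^5 dx evaluates to 1.23531e+06.
Endpoint term: (f(7) + f(14))/2 = (16807.0 + 537824)/2 = 277316.
Integral + boundary = 1.51263e+06.
Correction k=1: B_{2}/2! · (f^{(1)}(14) − f^{(1)}(7)) = 1/12 · (192080 − 12005.0) = 15006.2.
Partial sum through k=1: 1.52764e+06.
Correction k=2: B_{4}/4! · (f^{(3)}(14) − f^{(3)}(7)) = −1/720 · (11760.0 − 2940.00) = -12.2500.
Partial sum through k=2: 1.52762e+06.
Correction k=3: B_{6}/6! · (f^{(5)}(14) − f^{(5)}(7)) = 1/30240 · (120.000 − 120.000) = 0.00000.

S_3 ≈ 1.52762e+06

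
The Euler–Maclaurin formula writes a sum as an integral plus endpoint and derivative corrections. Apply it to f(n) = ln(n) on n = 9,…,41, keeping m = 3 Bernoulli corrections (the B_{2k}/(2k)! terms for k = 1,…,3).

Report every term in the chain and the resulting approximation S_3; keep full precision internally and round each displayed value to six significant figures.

S_3 ≈ 103.430

∫_9^41 ln(x) dx evaluates to 100.481.
Endpoint term: (f(9) + f(41))/2 = (2.19722 + 3.71357)/2 = 2.95540.
So far: 103.437.
k=1: B_{2}/(2)! × [f^{(1)}(41) − f^{(1)}(9)] = 1/12 × (0.0243902 − 0.111111) = -0.00722674.
After k=1: 103.430.
k=2: B_{4}/(4)! × [f^{(3)}(41) − f^{(3)}(9)] = −1/720 × (2.90187e-05 − 0.00274348) = 3.77009e-06.
After k=2: 103.430.
k=3: B_{6}/(6)! × [f^{(5)}(41) − f^{(5)}(9)] = 1/30240 × (2.07153e-07 − 0.000406442) = -1.34337e-08.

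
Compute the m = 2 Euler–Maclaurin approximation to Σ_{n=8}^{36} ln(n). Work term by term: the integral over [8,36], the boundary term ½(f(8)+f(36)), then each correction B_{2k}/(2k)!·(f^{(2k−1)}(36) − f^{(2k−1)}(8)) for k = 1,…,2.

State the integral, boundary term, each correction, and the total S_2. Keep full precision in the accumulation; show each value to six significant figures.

Integral: ∫_8^36 ln(x) dx = 84.3711.
½[f(8) + f(36)] = ½[2.07944 + 3.58352] = 2.83148.
Integral + boundary = 87.2026.
Order-1 term: 1/12 · (0.0277778 − 0.125000) = -0.00810185.
Partial sum through k=1: 87.1945.
Order-2 term: −1/720 · (4.28669e-05 − 0.00390625) = 5.36581e-06.

S_2 ≈ 87.1945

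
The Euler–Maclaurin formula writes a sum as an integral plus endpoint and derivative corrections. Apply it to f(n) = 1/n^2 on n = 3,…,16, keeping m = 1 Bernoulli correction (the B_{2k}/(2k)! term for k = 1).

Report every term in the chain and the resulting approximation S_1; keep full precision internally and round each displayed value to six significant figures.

Integral: ∫_3^16 1/x^2 dx = 0.270833.
Boundary: ½(f(3) + f(16)) = ½(0.111111 + 0.00390625) = 0.0575087.
Integral + boundary = 0.328342.
Order-1 term: 1/12 · (-0.000488281 − (-0.0740741)) = 0.00613215.

S_1 ≈ 0.334474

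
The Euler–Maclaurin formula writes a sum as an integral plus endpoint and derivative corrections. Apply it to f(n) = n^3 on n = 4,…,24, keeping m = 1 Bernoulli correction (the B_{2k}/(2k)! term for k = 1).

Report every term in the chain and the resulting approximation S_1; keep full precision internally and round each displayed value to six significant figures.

S_1 ≈ 89964.0

Integral: ∫_4^24 x^3 dx = 82880.0.
Boundary: ½(f(4) + f(24)) = ½(64.0000 + 13824.0) = 6944.00.
So far: 89824.0.
Order-1 term: 1/12 · (1728.00 − 48.0000) = 140.000.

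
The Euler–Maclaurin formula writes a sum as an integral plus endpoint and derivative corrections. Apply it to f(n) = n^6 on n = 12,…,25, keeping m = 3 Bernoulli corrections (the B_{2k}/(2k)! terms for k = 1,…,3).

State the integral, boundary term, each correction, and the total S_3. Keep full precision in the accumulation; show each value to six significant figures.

∫_12^25 x^6 dx evaluates to 8.66812e+08.
Boundary: ½(f(12) + f(25)) = ½(2.98598e+06 + 2.44141e+08) = 1.23563e+08.
Integral + boundary = 9.90375e+08.
Correction k=1: B_{2}/2! · (f^{(1)}(25) − f^{(1)}(12)) = 1/12 · (5.85938e+07 − 1.49299e+06) = 4.75840e+06.
Partial sum through k=1: 9.95134e+08.
Correction k=2: B_{4}/4! · (f^{(3)}(25) − f^{(3)}(12)) = −1/720 · (1.87500e+06 − 207360) = -2316.17.
Partial sum through k=2: 9.95131e+08.
Correction k=3: B_{6}/6! · (f^{(5)}(25) − f^{(5)}(12)) = 1/30240 · (18000.0 − 8640.00) = 0.309524.

S_3 ≈ 9.95131e+08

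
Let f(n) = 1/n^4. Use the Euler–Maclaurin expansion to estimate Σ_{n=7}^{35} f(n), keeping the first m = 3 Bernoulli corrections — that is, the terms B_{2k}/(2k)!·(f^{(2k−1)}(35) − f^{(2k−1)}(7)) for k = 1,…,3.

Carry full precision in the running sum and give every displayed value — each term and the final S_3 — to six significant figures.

S_3 ≈ 0.00119225

Integral: ∫_7^35 1/x^4 dx = 0.000964043.
Endpoint term: (f(7) + f(35))/2 = (0.000416493 + 6.66389e-07)/2 = 0.000208580.
Running total after boundary: 0.00117262.
k=1: B_{2}/(2)! × [f^{(1)}(35) − f^{(1)}(7)] = 1/12 × (-7.61587e-08 − (-0.000237996)) = 1.98267e-05.
After k=1: 0.00119245.
k=2: B_{4}/(4)! × [f^{(3)}(35) − f^{(3)}(7)] = −1/720 × (-1.86511e-09 − (-0.000145712)) = -2.02375e-07.
After k=2: 0.00119225.
k=3: B_{6}/(6)! × [f^{(5)}(35) − f^{(5)}(7)] = 1/30240 × (-8.52623e-11 − (-0.000166528)) = 5.50687e-09.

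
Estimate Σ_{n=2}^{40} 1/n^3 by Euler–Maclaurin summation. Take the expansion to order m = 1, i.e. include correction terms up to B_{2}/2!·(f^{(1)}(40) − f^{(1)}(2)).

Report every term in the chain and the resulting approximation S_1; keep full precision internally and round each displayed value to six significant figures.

S_1 ≈ 0.202820

The integral term ∫_2^40 1/x^3 dx = 0.124688.
Boundary: ½(f(2) + f(40)) = ½(0.125000 + 1.56250e-05) = 0.0625078.
So far: 0.187195.
Correction k=1: B_{2}/2! · (f^{(1)}(40) − f^{(1)}(2)) = 1/12 · (-1.17187e-06 − (-0.187500)) = 0.0156249.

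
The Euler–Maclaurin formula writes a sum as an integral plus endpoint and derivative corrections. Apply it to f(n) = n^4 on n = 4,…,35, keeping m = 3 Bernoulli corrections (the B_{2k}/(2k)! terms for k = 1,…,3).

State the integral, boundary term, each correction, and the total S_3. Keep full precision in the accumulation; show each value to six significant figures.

∫_4^35 x^4 dx evaluates to 1.05042e+07.
½[f(4) + f(35)] = ½[256.000 + 1.50062e+06] = 750440.
Running total after boundary: 1.12546e+07.
Correction k=1: B_{2}/2! · (f^{(1)}(35) − f^{(1)}(4)) = 1/12 · (171500 − 256.000) = 14270.3.
After k=1: 1.12689e+07.
Correction k=2: B_{4}/4! · (f^{(3)}(35) − f^{(3)}(4)) = −1/720 · (840.000 − 96.0000) = -1.03333.
After k=2: 1.12689e+07.
Correction k=3: B_{6}/6! · (f^{(5)}(35) − f^{(5)}(4)) = 1/30240 · (0.00000 − 0.00000) = 0.00000.

S_3 ≈ 1.12689e+07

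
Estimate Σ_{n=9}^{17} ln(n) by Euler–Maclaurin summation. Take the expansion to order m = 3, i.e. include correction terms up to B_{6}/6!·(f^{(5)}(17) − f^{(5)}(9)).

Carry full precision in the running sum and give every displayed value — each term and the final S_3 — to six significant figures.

∫_9^17 ln(x) dx evaluates to 20.3896.
Boundary: ½(f(9) + f(17)) = ½(2.19722 + 2.83321) = 2.51522.
Integral + boundary = 22.9048.
k=1: B_{2}/(2)! × [f^{(1)}(17) − f^{(1)}(9)] = 1/12 × (0.0588235 − 0.111111) = -0.00435730.
Partial sum through k=1: 22.9005.
k=2: B_{4}/(4)! × [f^{(3)}(17) − f^{(3)}(9)] = −1/720 × (0.000407083 − 0.00274348) = 3.24500e-06.
Partial sum through k=2: 22.9005.
k=3: B_{6}/(6)! × [f^{(5)}(17) − f^{(5)}(9)] = 1/30240 × (1.69031e-05 − 0.000406442) = -1.28816e-08.

S_3 ≈ 22.9005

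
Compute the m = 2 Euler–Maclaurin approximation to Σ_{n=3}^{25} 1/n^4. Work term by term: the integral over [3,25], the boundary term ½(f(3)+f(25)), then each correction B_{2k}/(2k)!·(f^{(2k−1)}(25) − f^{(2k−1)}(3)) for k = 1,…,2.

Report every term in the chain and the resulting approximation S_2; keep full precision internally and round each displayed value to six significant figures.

S_2 ≈ 0.0197940

The integral term ∫_3^25 1/x^4 dx = 0.0123243.
Endpoint term: (f(3) + f(25))/2 = (0.0123457 + 2.56000e-06)/2 = 0.00617412.
Integral + boundary = 0.0184985.
Order-1 term: 1/12 · (-4.09600e-07 − (-0.0164609)) = 0.00137171.
Partial sum through k=1: 0.0198702.
Order-2 term: −1/720 · (-1.96608e-08 − (-0.0548697)) = -7.62079e-05.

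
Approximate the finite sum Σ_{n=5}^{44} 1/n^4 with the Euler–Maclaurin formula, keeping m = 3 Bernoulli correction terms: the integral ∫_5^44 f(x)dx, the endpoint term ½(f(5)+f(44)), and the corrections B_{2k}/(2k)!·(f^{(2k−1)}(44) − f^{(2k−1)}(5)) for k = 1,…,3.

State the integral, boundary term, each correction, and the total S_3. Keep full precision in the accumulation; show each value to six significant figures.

S_3 ≈ 0.00356753

The integral term ∫_5^44 1/x^4 dx = 0.00266275.
½[f(5) + f(44)] = ½[0.00160000 + 2.66802e-07] = 0.000800133.
So far: 0.00346289.
k=1: B_{2}/(2)! × [f^{(1)}(44) − f^{(1)}(5)] = 1/12 × (-2.42547e-08 − (-0.00128000)) = 0.000106665.
After k=1: 0.00356955.
k=2: B_{4}/(4)! × [f^{(3)}(44) − f^{(3)}(5)] = −1/720 × (-3.75848e-10 − (-0.00153600)) = -2.13333e-06.
After k=2: 0.00356742.
k=3: B_{6}/(6)! × [f^{(5)}(44) − f^{(5)}(5)] = 1/30240 × (-1.08716e-11 − (-0.00344064)) = 1.13778e-07.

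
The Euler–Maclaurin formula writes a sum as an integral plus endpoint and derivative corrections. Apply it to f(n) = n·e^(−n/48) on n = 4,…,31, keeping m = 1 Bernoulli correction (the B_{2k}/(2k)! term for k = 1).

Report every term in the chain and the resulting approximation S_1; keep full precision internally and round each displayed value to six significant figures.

S_1 ≈ 318.479

∫_4^31 x·e^(−x/48) dx evaluates to 308.568.
½[f(4) + f(31)] = ½[3.68018 + 16.2510] = 9.96558.
So far: 318.533.
k=1: B_{2}/(2)! × [f^{(1)}(31) − f^{(1)}(4)] = 1/12 × (0.185663 − 0.843374) = -0.0548092.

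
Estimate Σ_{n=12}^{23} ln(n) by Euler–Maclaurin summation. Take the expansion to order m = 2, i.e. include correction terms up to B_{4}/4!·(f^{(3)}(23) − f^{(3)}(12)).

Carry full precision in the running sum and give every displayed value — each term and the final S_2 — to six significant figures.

Integral: ∫_12^23 ln(x) dx = 31.2975.
Boundary: ½(f(12) + f(23)) = ½(2.48491 + 3.13549) = 2.81020.
Running total after boundary: 34.1077.
Order-1 term: 1/12 · (0.0434783 − 0.0833333) = -0.00332126.
Partial sum through k=1: 34.1044.
Order-2 term: −1/720 · (0.000164379 − 0.00115741) = 1.37921e-06.

S_2 ≈ 34.1044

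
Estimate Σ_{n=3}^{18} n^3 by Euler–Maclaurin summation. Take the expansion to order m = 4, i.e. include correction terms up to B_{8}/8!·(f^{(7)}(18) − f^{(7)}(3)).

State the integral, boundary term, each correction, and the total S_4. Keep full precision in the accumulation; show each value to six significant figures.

S_4 ≈ 29232.0

∫_3^18 x^3 dx evaluates to 26223.8.
Boundary: ½(f(3) + f(18)) = ½(27.0000 + 5832.00) = 2929.50.
So far: 29153.2.
Order-1 term: 1/12 · (972.000 − 27.0000) = 78.7500.
Running total after k=1: 29232.0.
Order-2 term: −1/720 · (6.00000 − 6.00000) = 0.00000.
Running total after k=2: 29232.0.
Order-3 term: 1/30240 · (0.00000 − 0.00000) = 0.00000.
Running total after k=3: 29232.0.
Order-4 term: −1/1209600 · (0.00000 − 0.00000) = 0.00000.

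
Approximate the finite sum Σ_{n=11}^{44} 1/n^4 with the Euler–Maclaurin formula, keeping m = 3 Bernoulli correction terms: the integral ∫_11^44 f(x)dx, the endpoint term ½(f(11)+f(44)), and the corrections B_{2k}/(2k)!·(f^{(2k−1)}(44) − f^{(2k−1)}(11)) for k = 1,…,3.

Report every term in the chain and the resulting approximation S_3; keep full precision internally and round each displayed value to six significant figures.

S_3 ≈ 0.000282869

The integral term ∫_11^44 1/x^4 dx = 0.000246525.
Boundary: ½(f(11) + f(44)) = ½(6.83013e-05 + 2.66802e-07) = 3.42841e-05.
Integral + boundary = 0.000280809.
Correction k=1: B_{2}/2! · (f^{(1)}(44) − f^{(1)}(11)) = 1/12 · (-2.42547e-08 − (-2.48369e-05)) = 2.06772e-06.
Partial sum through k=1: 0.000282877.
Correction k=2: B_{4}/4! · (f^{(3)}(44) − f^{(3)}(11)) = −1/720 · (-3.75848e-10 − (-6.15790e-06)) = -8.55211e-09.
Partial sum through k=2: 0.000282868.
Correction k=3: B_{6}/6! · (f^{(5)}(44) − f^{(5)}(11)) = 1/30240 · (-1.08716e-11 − (-2.84994e-06)) = 9.42436e-11.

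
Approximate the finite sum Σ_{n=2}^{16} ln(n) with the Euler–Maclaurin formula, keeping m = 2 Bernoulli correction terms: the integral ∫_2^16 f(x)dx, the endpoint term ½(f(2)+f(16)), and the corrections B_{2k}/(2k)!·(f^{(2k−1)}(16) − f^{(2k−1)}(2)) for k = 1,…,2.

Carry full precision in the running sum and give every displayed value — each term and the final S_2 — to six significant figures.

S_2 ≈ 30.6719

∫_2^16 ln(x) dx evaluates to 28.9751.
Endpoint term: (f(2) + f(16))/2 = (0.693147 + 2.77259)/2 = 1.73287.
Integral + boundary = 30.7080.
Order-1 term: 1/12 · (0.0625000 − 0.500000) = -0.0364583.
Partial sum through k=1: 30.6715.
Order-2 term: −1/720 · (0.000488281 − 0.250000) = 0.000346544.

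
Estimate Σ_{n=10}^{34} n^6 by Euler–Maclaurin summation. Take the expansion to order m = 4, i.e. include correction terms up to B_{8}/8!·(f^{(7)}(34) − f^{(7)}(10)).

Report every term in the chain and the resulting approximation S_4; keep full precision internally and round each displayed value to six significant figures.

The integral term ∫_10^34 x^6 dx = 7.50191e+09.
½[f(10) + f(34)] = ½[1.00000e+06 + 1.54480e+09] = 7.72902e+08.
Integral + boundary = 8.27481e+09.
k=1: B_{2}/(2)! × [f^{(1)}(34) − f^{(1)}(10)] = 1/12 × (2.72613e+08 − 600000) = 2.26677e+07.
Running total after k=1: 8.29748e+09.
k=2: B_{4}/(4)! × [f^{(3)}(34) − f^{(3)}(10)] = −1/720 × (4.71648e+06 − 120000) = -6384.00.
Running total after k=2: 8.29747e+09.
k=3: B_{6}/(6)! × [f^{(5)}(34) − f^{(5)}(10)] = 1/30240 × (24480.0 − 7200.00) = 0.571429.
Running total after k=3: 8.29747e+09.
k=4: B_{8}/(8)! × [f^{(7)}(34) − f^{(7)}(10)] = −1/1209600 × (0.00000 − 0.00000) = 0.00000.

S_4 ≈ 8.29747e+09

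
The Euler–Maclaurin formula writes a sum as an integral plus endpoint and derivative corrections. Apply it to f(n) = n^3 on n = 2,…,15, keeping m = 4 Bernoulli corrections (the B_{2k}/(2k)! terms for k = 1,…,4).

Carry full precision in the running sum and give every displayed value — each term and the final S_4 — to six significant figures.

S_4 ≈ 14399.0

The integral term ∫_2^15 x^3 dx = 12652.2.
Endpoint term: (f(2) + f(15))/2 = (8.00000 + 3375.00)/2 = 1691.50.
Integral + boundary = 14343.8.
Correction k=1: B_{2}/2! · (f^{(1)}(15) − f^{(1)}(2)) = 1/12 · (675.000 − 12.0000) = 55.2500.
Running total after k=1: 14399.0.
Correction k=2: B_{4}/4! · (f^{(3)}(15) − f^{(3)}(2)) = −1/720 · (6.00000 − 6.00000) = 0.00000.
Running total after k=2: 14399.0.
Correction k=3: B_{6}/6! · (f^{(5)}(15) − f^{(5)}(2)) = 1/30240 · (0.00000 − 0.00000) = 0.00000.
Running total after k=3: 14399.0.
Correction k=4: B_{8}/8! · (f^{(7)}(15) − f^{(7)}(2)) = −1/1209600 · (0.00000 − 0.00000) = 0.00000.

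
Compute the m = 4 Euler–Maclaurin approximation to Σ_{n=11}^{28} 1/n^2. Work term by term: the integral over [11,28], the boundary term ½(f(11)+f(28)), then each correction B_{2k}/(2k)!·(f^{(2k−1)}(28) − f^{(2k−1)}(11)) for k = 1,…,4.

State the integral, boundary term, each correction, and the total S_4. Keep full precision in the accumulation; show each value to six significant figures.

S_4 ≈ 0.0600822

∫_11^28 1/x^2 dx evaluates to 0.0551948.
Endpoint term: (f(11) + f(28))/2 = (0.00826446 + 0.00127551)/2 = 0.00476999.
Integral + boundary = 0.0599648.
Correction k=1: B_{2}/2! · (f^{(1)}(28) − f^{(1)}(11)) = 1/12 · (-9.11079e-05 − (-0.00150263)) = 0.000117627.
Running total after k=1: 0.0600824.
Correction k=2: B_{4}/4! · (f^{(3)}(28) − f^{(3)}(11)) = −1/720 · (-1.39451e-06 − (-0.000149021)) = -2.05037e-07.
Running total after k=2: 0.0600822.
Correction k=3: B_{6}/6! · (f^{(5)}(28) − f^{(5)}(11)) = 1/30240 · (-5.33613e-08 − (-3.69474e-05)) = 1.22004e-09.
Running total after k=3: 0.0600822.
Correction k=4: B_{8}/8! · (f^{(7)}(28) − f^{(7)}(11)) = −1/1209600 · (-3.81152e-09 − (-1.70996e-05)) = -1.41334e-11.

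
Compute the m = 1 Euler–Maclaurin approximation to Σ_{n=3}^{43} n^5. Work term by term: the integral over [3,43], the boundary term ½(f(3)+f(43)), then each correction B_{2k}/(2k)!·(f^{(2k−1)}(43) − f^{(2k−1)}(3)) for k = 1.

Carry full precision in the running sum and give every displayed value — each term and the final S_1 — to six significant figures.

∫_3^43 x^5 dx evaluates to 1.05356e+09.
Endpoint term: (f(3) + f(43))/2 = (243.000 + 1.47008e+08)/2 = 7.35043e+07.
Running total after boundary: 1.12706e+09.
Order-1 term: 1/12 · (1.70940e+07 − 405.000) = 1.42447e+06.

S_1 ≈ 1.12849e+09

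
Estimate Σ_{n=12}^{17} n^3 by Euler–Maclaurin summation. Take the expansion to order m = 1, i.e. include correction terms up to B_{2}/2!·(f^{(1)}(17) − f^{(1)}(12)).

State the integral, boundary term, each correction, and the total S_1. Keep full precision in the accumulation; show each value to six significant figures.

The integral term ∫_12^17 x^3 dx = 15696.2.
½[f(12) + f(17)] = ½[1728.00 + 4913.00] = 3320.50.
Running total after boundary: 19016.8.
k=1: B_{2}/(2)! × [f^{(1)}(17) − f^{(1)}(12)] = 1/12 × (867.000 − 432.000) = 36.2500.

S_1 ≈ 19053.0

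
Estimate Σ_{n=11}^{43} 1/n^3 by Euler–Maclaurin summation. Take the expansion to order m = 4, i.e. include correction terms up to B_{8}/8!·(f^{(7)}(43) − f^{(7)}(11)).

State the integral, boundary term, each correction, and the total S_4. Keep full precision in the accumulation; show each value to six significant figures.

S_4 ≈ 0.00426072

The integral term ∫_11^43 1/x^3 dx = 0.00386181.
½[f(11) + f(43)] = ½[0.000751315 + 1.25775e-05] = 0.000381946.
Integral + boundary = 0.00424376.
k=1: B_{2}/(2)! × [f^{(1)}(43) − f^{(1)}(11)] = 1/12 × (-8.77501e-07 − (-0.000204904)) = 1.70022e-05.
Partial sum through k=1: 0.00426076.
k=2: B_{4}/(4)! × [f^{(3)}(43) − f^{(3)}(11)] = −1/720 × (-9.49162e-09 − (-3.38684e-05)) = -4.70263e-08.
Partial sum through k=2: 0.00426072.
k=3: B_{6}/(6)! × [f^{(5)}(43) − f^{(5)}(11)] = 1/30240 × (-2.15602e-10 − (-1.17560e-05)) = 3.88749e-10.
Partial sum through k=3: 0.00426072.
k=4: B_{8}/(8)! × [f^{(7)}(43) − f^{(7)}(11)] = −1/1209600 × (-8.39554e-12 − (-6.99530e-06)) = -5.78314e-12.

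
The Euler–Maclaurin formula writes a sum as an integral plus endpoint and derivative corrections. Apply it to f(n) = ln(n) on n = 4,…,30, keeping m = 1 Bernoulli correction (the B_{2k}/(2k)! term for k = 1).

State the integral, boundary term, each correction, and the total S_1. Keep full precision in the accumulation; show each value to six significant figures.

∫_4^30 ln(x) dx evaluates to 70.4907.
Endpoint term: (f(4) + f(30))/2 = (1.38629 + 3.40120)/2 = 2.39375.
Integral + boundary = 72.8845.
k=1: B_{2}/(2)! × [f^{(1)}(30) − f^{(1)}(4)] = 1/12 × (0.0333333 − 0.250000) = -0.0180556.

S_1 ≈ 72.8664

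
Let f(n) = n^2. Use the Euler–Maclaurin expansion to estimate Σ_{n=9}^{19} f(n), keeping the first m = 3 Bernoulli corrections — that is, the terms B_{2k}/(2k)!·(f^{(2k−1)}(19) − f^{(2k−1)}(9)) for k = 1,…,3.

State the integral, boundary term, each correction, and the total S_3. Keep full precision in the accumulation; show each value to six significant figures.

S_3 ≈ 2266.00

∫_9^19 x^2 dx evaluates to 2043.33.
Boundary: ½(f(9) + f(19)) = ½(81.0000 + 361.000) = 221.000.
Running total after boundary: 2264.33.
Order-1 term: 1/12 · (38.0000 − 18.0000) = 1.66667.
Partial sum through k=1: 2266.00.
Order-2 term: −1/720 · (0.00000 − 0.00000) = 0.00000.
Partial sum through k=2: 2266.00.
Order-3 term: 1/30240 · (0.00000 − 0.00000) = 0.00000.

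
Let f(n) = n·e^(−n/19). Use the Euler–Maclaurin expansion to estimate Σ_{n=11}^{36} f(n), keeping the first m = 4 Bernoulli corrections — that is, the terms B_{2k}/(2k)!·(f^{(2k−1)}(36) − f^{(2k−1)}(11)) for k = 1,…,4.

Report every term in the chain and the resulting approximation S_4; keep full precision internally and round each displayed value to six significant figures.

The integral term ∫_11^36 x·e^(−x/19) dx = 162.354.
½[f(11) + f(36)] = ½[6.16537 + 5.41288] = 5.78913.
So far: 168.143.
Order-1 term: 1/12 · (-0.134531 − 0.235995) = -0.0308771.
Running total after k=1: 168.112.
Order-2 term: −1/720 · (0.000460346 − 0.00375892) = 4.58136e-06.
Running total after k=2: 168.112.
Order-3 term: 1/30240 · (3.58270e-06 − 1.90142e-05) = -5.10300e-10.
Running total after k=3: 168.112.
Order-4 term: −1/1209600 · (1.63163e-08 − 7.64982e-08) = 4.97535e-14.

S_4 ≈ 168.112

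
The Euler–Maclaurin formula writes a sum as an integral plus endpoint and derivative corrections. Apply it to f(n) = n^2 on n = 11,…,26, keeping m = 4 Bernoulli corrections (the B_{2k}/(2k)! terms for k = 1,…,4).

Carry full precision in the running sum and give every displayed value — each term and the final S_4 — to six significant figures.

Integral: ∫_11^26 x^2 dx = 5415.00.
Endpoint term: (f(11) + f(26))/2 = (121.000 + 676.000)/2 = 398.500.
Integral + boundary = 5813.50.
Order-1 term: 1/12 · (52.0000 − 22.0000) = 2.50000.
Partial sum through k=1: 5816.00.
Order-2 term: −1/720 · (0.00000 − 0.00000) = 0.00000.
Partial sum through k=2: 5816.00.
Order-3 term: 1/30240 · (0.00000 − 0.00000) = 0.00000.
Partial sum through k=3: 5816.00.
Order-4 term: −1/1209600 · (0.00000 − 0.00000) = 0.00000.

S_4 ≈ 5816.00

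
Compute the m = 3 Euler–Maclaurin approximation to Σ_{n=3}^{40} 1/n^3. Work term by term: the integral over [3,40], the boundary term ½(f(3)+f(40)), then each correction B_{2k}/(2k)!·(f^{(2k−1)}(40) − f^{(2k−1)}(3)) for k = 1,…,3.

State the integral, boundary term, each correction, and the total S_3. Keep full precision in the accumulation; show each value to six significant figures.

The integral term ∫_3^40 1/x^3 dx = 0.0552431.
½[f(3) + f(40)] = ½[0.0370370 + 1.56250e-05] = 0.0185263.
Integral + boundary = 0.0737694.
k=1: B_{2}/(2)! × [f^{(1)}(40) − f^{(1)}(3)] = 1/12 × (-1.17187e-06 − (-0.0370370)) = 0.00308632.
Running total after k=1: 0.0768557.
k=2: B_{4}/(4)! × [f^{(3)}(40) − f^{(3)}(3)] = −1/720 × (-1.46484e-08 − (-0.0823045)) = -0.000114312.
Running total after k=2: 0.0767414.
k=3: B_{6}/(6)! × [f^{(5)}(40) − f^{(5)}(3)] = 1/30240 × (-3.84521e-10 − (-0.384088)) = 1.27013e-05.

S_3 ≈ 0.0767541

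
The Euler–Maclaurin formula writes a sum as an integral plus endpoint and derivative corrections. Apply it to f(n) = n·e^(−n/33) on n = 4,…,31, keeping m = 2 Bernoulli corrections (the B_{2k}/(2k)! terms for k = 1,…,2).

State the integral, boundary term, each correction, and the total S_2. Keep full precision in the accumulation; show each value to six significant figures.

∫_4^31 x·e^(−x/33) dx evaluates to 256.112.
½[f(4) + f(31)] = ½[3.54338 + 12.1168] = 7.83009.
Integral + boundary = 263.942.
Correction k=1: B_{2}/2! · (f^{(1)}(31) − f^{(1)}(4)) = 1/12 · (0.0236888 − 0.778471) = -0.0628985.
After k=1: 263.879.
Correction k=2: B_{4}/4! · (f^{(3)}(31) − f^{(3)}(4)) = −1/720 · (0.000739594 − 0.00234175) = 2.22521e-06.

S_2 ≈ 263.879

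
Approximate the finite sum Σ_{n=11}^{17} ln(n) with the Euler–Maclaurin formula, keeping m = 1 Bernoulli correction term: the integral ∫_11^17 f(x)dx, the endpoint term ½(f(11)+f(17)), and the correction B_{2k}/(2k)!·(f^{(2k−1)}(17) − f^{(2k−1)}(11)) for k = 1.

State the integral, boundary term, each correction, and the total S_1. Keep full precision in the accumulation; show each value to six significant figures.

The integral term ∫_11^17 ln(x) dx = 15.7878.
Boundary: ½(f(11) + f(17)) = ½(2.39790 + 2.83321) = 2.61555.
Integral + boundary = 18.4033.
Correction k=1: B_{2}/2! · (f^{(1)}(17) − f^{(1)}(11)) = 1/12 · (0.0588235 − 0.0909091) = -0.00267380.

S_1 ≈ 18.4007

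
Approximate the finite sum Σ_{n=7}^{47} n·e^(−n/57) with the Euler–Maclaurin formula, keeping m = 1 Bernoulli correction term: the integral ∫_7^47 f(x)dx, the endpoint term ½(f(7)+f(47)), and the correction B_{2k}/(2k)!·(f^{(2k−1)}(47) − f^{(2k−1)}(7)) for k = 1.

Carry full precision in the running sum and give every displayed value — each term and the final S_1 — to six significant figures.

S_1 ≈ 640.760

Integral: ∫_7^47 x·e^(−x/57) dx = 627.420.
Boundary: ½(f(7) + f(47)) = ½(6.19104 + 20.6061) = 13.3986.
Integral + boundary = 640.818.
k=1: B_{2}/(2)! × [f^{(1)}(47) − f^{(1)}(7)] = 1/12 × (0.0769171 − 0.775820) = -0.0582419.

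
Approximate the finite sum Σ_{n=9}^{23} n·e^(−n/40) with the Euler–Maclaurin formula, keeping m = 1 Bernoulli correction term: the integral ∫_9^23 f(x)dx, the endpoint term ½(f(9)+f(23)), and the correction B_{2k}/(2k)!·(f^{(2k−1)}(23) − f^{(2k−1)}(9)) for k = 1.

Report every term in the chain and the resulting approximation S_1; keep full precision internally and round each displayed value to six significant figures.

S_1 ≈ 157.108

The integral term ∫_9^23 x·e^(−x/40) dx = 147.076.
½[f(9) + f(23)] = ½[7.18665 + 12.9422] = 10.0644.
Integral + boundary = 157.140.
k=1: B_{2}/(2)! × [f^{(1)}(23) − f^{(1)}(9)] = 1/12 × (0.239150 − 0.618850) = -0.0316417.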